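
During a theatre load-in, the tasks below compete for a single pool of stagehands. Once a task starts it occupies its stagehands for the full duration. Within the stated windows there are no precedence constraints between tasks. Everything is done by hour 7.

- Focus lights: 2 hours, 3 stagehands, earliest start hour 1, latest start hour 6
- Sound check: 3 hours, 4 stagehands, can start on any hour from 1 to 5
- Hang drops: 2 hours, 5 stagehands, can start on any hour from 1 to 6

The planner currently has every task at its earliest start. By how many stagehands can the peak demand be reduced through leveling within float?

7

Early-start peak: h1:12  h2:12  h3:4  h4:0  h5:0  h6:0  h7:0 ⇒ 12.
Leveled (Focus lights@1, Sound check@3, Hang drops@6): h1:3  h2:3  h3:4  h4:4  h5:4  h6:5  h7:5 ⇒ 5.
Reduction 12 − 5 = 7.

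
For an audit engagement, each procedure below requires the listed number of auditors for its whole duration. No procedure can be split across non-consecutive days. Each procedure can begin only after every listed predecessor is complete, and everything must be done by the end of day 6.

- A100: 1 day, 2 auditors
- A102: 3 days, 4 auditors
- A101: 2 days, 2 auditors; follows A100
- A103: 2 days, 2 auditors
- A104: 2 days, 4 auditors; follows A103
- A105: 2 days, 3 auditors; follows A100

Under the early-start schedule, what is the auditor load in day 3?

13

At early start, day 3 has: A102, A101, A104, A105.
Demand: 4 + 2 + 4 + 3 = 13.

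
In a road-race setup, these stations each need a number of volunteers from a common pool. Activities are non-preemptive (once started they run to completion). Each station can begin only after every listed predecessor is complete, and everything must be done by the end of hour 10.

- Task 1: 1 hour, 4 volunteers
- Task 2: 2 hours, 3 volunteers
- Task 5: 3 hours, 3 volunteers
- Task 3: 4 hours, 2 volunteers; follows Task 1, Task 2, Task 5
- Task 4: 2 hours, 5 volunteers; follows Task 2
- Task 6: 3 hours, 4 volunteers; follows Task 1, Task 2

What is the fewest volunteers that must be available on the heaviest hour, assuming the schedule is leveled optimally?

Early-start (Task 1@1, Task 2@1, Task 5@1, Task 3@4, Task 4@3, Task 6@3) gives peak 12: h1:10  h2:6  h3:12  h4:11  h5:6  h6:2  h7:2  h8:0  h9:0  h10:0.
Shift Task 2→2, Task 5→2, Task 3→5, Task 4→9, Task 6→5.
Schedule Task 1@1, Task 2@2, Task 5@2, Task 3@5, Task 4@9, Task 6@5: h1:4  h2:6  h3:6  h4:3  h5:6  h6:6  h7:6  h8:2  h9:5  h10:5 — peak 6.

6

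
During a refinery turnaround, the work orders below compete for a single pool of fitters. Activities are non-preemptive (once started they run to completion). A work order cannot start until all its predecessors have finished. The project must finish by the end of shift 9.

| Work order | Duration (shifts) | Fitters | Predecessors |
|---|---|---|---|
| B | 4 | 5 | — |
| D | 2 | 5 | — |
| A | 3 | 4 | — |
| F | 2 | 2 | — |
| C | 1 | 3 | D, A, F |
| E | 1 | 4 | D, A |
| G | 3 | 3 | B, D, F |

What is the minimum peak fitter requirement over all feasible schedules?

Early-start (B@1, D@1, A@1, F@1, C@4, E@4, G@5) gives peak 16: s1:16  s2:16  s3:9  s4:12  s5:3  s6:3  s7:3  s8:0  s9:0.
Shift D→5, F→4, C→7, E→8, G→7.
Schedule B@1, D@5, A@1, F@4, C@7, E@8, G@7: s1:9  s2:9  s3:9  s4:7  s5:7  s6:5  s7:6  s8:7  s9:3 — peak 9.

9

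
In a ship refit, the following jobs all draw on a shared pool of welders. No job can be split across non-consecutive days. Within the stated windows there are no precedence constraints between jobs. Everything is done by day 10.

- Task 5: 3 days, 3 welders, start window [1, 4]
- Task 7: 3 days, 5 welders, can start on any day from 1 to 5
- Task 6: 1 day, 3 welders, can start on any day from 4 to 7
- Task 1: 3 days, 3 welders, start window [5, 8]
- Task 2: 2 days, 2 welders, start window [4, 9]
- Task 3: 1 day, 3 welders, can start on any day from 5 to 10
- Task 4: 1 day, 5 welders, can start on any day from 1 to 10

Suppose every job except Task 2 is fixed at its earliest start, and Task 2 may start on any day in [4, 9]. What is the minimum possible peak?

Task 2@4: d1:13  d2:8  d3:8  d4:5  d5:8  d6:3  d7:3  d8:0  d9:0  d10:0 → peak 13
Task 2@5: d1:13  d2:8  d3:8  d4:3  d5:8  d6:5  d7:3  d8:0  d9:0  d10:0 → peak 13
Task 2@6: d1:13  d2:8  d3:8  d4:3  d5:6  d6:5  d7:5  d8:0  d9:0  d10:0 → peak 13
Task 2@7: d1:13  d2:8  d3:8  d4:3  d5:6  d6:3  d7:5  d8:2  d9:0  d10:0 → peak 13
Task 2@8: d1:13  d2:8  d3:8  d4:3  d5:6  d6:3  d7:3  d8:2  d9:2  d10:0 → peak 13
Task 2@9: d1:13  d2:8  d3:8  d4:3  d5:6  d6:3  d7:3  d8:0  d9:2  d10:2 → peak 13
Best is Task 2@4, peak 13.

13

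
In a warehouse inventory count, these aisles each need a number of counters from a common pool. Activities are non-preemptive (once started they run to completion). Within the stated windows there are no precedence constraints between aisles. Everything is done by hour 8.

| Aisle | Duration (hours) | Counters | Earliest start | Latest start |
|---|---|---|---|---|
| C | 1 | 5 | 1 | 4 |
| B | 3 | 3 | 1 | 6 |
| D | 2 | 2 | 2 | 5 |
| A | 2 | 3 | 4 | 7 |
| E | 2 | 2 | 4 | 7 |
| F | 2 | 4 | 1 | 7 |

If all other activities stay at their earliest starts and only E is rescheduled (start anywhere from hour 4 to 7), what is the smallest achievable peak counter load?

12

E@4: h1:12  h2:9  h3:5  h4:5  h5:5  h6:0  h7:0  h8:0 → peak 12
E@5: h1:12  h2:9  h3:5  h4:3  h5:5  h6:2  h7:0  h8:0 → peak 12
E@6: h1:12  h2:9  h3:5  h4:3  h5:3  h6:2  h7:2  h8:0 → peak 12
E@7: h1:12  h2:9  h3:5  h4:3  h5:3  h6:0  h7:2  h8:2 → peak 12
Best is E@4, peak 12.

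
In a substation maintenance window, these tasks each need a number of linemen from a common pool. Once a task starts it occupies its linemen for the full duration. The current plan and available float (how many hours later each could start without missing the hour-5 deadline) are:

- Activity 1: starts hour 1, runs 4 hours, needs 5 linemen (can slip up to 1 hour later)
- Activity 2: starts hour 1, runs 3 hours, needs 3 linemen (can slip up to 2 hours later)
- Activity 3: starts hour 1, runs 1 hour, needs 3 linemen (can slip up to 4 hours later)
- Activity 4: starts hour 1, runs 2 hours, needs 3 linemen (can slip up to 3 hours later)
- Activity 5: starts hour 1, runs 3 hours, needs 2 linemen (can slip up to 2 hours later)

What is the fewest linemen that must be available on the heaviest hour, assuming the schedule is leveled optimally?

Early-start (Activity 1@1, Activity 2@1, Activity 3@1, Activity 4@1, Activity 5@1) gives peak 16: h1:16  h2:13  h3:10  h4:5  h5:0.
Shift Activity 3→5, Activity 4→4.
Schedule Activity 1@1, Activity 2@1, Activity 3@5, Activity 4@4, Activity 5@1: h1:10  h2:10  h3:10  h4:8  h5:6 — peak 10.

10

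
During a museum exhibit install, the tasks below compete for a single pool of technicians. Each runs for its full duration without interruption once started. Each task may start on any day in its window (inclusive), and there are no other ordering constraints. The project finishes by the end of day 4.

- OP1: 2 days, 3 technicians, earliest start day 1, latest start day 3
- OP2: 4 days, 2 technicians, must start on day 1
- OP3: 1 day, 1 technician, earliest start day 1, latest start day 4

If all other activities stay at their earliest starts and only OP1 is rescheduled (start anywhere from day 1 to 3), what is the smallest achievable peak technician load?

OP1@1: d1:6  d2:5  d3:2  d4:2 → peak 6
OP1@2: d1:3  d2:5  d3:5  d4:2 → peak 5
OP1@3: d1:3  d2:2  d3:5  d4:5 → peak 5
Best is OP1@2, peak 5.

5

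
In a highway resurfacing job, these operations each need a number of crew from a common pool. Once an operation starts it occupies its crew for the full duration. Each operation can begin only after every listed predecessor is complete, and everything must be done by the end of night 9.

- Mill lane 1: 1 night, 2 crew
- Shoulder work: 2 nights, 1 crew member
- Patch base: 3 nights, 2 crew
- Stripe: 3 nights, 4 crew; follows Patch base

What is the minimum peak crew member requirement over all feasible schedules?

Early-start (Mill lane 1@1, Shoulder work@1, Patch base@1, Stripe@4) gives peak 5: n1:5  n2:3  n3:2  n4:4  n5:4  n6:4  n7:0  n8:0  n9:0.
Shift Patch base→2, Stripe→5.
Schedule Mill lane 1@1, Shoulder work@1, Patch base@2, Stripe@5: n1:3  n2:3  n3:2  n4:2  n5:4  n6:4  n7:4  n8:0  n9:0 — peak 4.

4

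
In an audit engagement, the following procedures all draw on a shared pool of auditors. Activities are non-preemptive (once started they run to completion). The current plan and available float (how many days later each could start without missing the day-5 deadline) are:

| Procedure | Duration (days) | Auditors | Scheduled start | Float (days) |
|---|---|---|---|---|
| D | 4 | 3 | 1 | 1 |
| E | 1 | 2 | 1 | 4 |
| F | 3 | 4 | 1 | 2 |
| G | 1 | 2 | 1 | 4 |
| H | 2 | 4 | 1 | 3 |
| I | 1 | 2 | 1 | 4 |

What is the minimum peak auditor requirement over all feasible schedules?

9

Early-start (D@1, E@1, F@1, G@1, H@1, I@1) gives peak 17: d1:17  d2:11  d3:7  d4:3  d5:0.
Shift G→2, H→4, I→3.
Schedule D@1, E@1, F@1, G@2, H@4, I@3: d1:9  d2:9  d3:9  d4:7  d5:4 — peak 9.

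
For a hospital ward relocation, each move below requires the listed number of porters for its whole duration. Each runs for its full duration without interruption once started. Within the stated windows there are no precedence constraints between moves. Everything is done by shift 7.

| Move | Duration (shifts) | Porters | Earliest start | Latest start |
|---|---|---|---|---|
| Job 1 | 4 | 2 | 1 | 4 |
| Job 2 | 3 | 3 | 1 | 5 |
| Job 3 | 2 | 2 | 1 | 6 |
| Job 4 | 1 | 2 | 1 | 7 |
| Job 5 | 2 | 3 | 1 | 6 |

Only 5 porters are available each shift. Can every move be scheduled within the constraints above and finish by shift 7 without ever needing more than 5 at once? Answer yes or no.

yes

Schedule Job 1@1, Job 2@1, Job 3@4, Job 4@5, Job 5@6: s1:5  s2:5  s3:5  s4:4  s5:4  s6:3  s7:3 — peak 5 ≤ 5.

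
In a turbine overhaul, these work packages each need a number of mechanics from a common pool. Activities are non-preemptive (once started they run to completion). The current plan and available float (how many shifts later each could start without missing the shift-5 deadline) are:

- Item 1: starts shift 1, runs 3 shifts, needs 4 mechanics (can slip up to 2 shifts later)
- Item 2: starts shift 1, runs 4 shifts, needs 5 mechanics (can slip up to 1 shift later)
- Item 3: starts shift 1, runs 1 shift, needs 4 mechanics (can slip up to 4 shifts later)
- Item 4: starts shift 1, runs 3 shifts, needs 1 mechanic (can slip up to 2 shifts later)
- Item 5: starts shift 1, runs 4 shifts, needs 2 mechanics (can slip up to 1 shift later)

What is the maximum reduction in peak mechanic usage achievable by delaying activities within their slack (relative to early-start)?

4

Early-start peak: s1:16  s2:12  s3:12  s4:7  s5:0 ⇒ 16.
Leveled (Item 1@1, Item 2@1, Item 3@4, Item 4@1, Item 5@1): s1:12  s2:12  s3:12  s4:11  s5:0 ⇒ 12.
Reduction 16 − 12 = 4.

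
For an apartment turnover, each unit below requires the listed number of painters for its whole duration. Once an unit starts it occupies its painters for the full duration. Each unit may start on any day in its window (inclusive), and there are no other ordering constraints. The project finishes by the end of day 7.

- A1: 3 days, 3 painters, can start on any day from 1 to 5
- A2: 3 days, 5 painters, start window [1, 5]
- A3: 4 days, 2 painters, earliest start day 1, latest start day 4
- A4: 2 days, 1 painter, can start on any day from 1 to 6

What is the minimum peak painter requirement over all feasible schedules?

6

Early-start (A1@1, A2@1, A3@1, A4@1) gives peak 11: d1:11  d2:11  d3:10  d4:2  d5:0  d6:0  d7:0.
Shift A2→5.
Schedule A1@1, A2@5, A3@1, A4@1: d1:6  d2:6  d3:5  d4:2  d5:5  d6:5  d7:5 — peak 6.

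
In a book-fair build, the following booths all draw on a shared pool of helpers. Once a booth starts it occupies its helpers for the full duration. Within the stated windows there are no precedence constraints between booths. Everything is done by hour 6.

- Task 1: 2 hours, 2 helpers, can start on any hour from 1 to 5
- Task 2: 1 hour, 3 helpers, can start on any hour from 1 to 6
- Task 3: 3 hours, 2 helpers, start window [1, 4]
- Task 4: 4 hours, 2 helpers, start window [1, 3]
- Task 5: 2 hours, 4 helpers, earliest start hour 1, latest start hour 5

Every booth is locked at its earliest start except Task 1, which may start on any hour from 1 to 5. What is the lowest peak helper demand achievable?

Task 1@1: h1:13  h2:10  h3:4  h4:2  h5:0  h6:0 → peak 13
Task 1@2: h1:11  h2:10  h3:6  h4:2  h5:0  h6:0 → peak 11
Task 1@3: h1:11  h2:8  h3:6  h4:4  h5:0  h6:0 → peak 11
Task 1@4: h1:11  h2:8  h3:4  h4:4  h5:2  h6:0 → peak 11
Task 1@5: h1:11  h2:8  h3:4  h4:2  h5:2  h6:2 → peak 11
Best is Task 1@2, peak 11.

11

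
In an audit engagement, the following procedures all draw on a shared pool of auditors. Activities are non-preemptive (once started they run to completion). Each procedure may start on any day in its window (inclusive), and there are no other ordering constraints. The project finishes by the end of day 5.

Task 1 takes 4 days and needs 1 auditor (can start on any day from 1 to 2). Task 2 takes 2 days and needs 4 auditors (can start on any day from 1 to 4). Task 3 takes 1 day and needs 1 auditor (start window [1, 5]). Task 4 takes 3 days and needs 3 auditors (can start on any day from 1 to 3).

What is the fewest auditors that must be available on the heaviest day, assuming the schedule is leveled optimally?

5

Early-start (Task 1@1, Task 2@1, Task 3@1, Task 4@1) gives peak 9: d1:9  d2:8  d3:4  d4:1  d5:0.
Shift Task 3→3, Task 4→3.
Schedule Task 1@1, Task 2@1, Task 3@3, Task 4@3: d1:5  d2:5  d3:5  d4:4  d5:3 — peak 5.
Total auditor-days = 22 over 5 days ⇒ peak ≥ ⌈22/5⌉ = 5, so 5 is optimal.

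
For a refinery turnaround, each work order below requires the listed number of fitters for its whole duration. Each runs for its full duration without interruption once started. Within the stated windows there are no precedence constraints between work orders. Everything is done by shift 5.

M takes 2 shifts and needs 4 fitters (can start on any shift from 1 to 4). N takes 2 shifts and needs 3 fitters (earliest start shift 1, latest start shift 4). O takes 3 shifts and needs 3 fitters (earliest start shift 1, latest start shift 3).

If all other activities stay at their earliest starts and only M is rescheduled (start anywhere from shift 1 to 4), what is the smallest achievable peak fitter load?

M@1: s1:10  s2:10  s3:3  s4:0  s5:0 → peak 10
M@2: s1:6  s2:10  s3:7  s4:0  s5:0 → peak 10
M@3: s1:6  s2:6  s3:7  s4:4  s5:0 → peak 7
M@4: s1:6  s2:6  s3:3  s4:4  s5:4 → peak 6
Best is M@4, peak 6.

6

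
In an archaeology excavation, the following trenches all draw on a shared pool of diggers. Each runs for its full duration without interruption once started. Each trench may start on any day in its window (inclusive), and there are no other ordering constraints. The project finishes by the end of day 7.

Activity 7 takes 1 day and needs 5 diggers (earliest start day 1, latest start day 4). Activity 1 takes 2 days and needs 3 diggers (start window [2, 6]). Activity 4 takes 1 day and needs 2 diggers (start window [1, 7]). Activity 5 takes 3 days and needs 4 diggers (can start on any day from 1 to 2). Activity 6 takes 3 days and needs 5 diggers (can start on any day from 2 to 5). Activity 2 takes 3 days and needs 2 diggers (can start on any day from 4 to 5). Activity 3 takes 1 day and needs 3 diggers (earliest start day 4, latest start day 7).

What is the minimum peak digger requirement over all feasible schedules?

7

Early-start (Activity 7@1, Activity 1@2, Activity 4@1, Activity 5@1, Activity 6@2, Activity 2@4, Activity 3@4) gives peak 12: d1:11  d2:12  d3:12  d4:10  d5:2  d6:2  d7:0.
Shift Activity 5→2, Activity 6→5, Activity 2→5.
Schedule Activity 7@1, Activity 1@2, Activity 4@1, Activity 5@2, Activity 6@5, Activity 2@5, Activity 3@4: d1:7  d2:7  d3:7  d4:7  d5:7  d6:7  d7:7 — peak 7.
Total digger-days = 49 over 7 days ⇒ peak ≥ ⌈49/7⌉ = 7, so 7 is optimal.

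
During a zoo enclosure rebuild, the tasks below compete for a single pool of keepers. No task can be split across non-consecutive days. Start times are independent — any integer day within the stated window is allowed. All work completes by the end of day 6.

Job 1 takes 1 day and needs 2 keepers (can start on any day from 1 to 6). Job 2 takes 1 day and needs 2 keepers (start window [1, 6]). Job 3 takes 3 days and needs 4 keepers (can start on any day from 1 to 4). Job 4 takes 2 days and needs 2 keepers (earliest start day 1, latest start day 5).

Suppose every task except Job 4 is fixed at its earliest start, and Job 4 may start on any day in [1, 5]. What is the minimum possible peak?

Job 4@1: d1:10  d2:6  d3:4  d4:0  d5:0  d6:0 → peak 10
Job 4@2: d1:8  d2:6  d3:6  d4:0  d5:0  d6:0 → peak 8
Job 4@3: d1:8  d2:4  d3:6  d4:2  d5:0  d6:0 → peak 8
Job 4@4: d1:8  d2:4  d3:4  d4:2  d5:2  d6:0 → peak 8
Job 4@5: d1:8  d2:4  d3:4  d4:0  d5:2  d6:2 → peak 8
Best is Job 4@2, peak 8.

8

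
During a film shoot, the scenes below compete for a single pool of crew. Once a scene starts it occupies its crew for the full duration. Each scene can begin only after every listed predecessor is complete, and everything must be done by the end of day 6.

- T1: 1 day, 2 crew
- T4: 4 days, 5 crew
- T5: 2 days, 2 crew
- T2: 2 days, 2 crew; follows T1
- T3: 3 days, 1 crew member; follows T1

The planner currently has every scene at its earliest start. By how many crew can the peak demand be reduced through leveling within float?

Early-start peak: d1:9  d2:10  d3:8  d4:6  d5:0  d6:0 ⇒ 10.
Leveled (T1@1, T4@1, T5@2, T2@5, T3@4): d1:7  d2:7  d3:7  d4:6  d5:3  d6:3 ⇒ 7.
Reduction 10 − 7 = 3.

3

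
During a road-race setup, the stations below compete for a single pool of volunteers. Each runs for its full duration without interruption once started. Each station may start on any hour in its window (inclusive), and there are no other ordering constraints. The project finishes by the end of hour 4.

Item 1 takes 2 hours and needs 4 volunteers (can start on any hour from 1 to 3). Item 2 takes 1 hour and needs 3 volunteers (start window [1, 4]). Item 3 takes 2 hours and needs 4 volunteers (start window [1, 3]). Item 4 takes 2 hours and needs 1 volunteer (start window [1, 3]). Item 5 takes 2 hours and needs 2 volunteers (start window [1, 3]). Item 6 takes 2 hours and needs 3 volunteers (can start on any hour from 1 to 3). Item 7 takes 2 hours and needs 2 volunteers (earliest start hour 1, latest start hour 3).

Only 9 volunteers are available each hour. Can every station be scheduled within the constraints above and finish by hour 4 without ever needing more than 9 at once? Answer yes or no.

The minimum achievable peak is 10; 9 < 10, so no feasible schedule stays within the cap.

no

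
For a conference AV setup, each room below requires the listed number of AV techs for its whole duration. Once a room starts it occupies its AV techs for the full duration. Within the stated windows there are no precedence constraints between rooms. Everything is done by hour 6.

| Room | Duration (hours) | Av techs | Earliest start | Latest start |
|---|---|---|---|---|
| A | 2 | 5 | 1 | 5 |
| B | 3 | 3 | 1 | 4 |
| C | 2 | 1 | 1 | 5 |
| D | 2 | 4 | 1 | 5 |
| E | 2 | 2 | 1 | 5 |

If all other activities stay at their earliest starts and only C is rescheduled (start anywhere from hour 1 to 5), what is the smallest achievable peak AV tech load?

14

C@1: h1:15  h2:15  h3:3  h4:0  h5:0  h6:0 → peak 15
C@2: h1:14  h2:15  h3:4  h4:0  h5:0  h6:0 → peak 15
C@3: h1:14  h2:14  h3:4  h4:1  h5:0  h6:0 → peak 14
C@4: h1:14  h2:14  h3:3  h4:1  h5:1  h6:0 → peak 14
C@5: h1:14  h2:14  h3:3  h4:0  h5:1  h6:1 → peak 14
Best is C@3, peak 14.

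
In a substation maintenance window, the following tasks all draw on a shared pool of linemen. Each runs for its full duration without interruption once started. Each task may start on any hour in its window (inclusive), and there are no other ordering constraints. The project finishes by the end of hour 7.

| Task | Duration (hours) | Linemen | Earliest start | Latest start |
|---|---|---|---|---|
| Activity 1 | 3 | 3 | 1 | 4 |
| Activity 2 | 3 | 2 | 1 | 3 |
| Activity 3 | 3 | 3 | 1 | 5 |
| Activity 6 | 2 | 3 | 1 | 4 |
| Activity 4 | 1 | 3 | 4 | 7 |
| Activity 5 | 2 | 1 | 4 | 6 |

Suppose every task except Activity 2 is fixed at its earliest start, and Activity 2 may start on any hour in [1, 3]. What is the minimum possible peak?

9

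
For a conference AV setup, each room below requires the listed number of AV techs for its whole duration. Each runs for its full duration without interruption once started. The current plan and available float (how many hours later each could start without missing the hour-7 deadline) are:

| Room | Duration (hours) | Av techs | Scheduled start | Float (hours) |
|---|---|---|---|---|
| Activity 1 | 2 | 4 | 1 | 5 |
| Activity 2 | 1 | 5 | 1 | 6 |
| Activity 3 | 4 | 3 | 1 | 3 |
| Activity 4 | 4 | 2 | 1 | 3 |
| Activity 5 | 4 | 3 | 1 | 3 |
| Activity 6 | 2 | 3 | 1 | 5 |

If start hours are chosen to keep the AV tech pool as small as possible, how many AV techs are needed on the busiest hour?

Early-start (Activity 1@1, Activity 2@1, Activity 3@1, Activity 4@1, Activity 5@1, Activity 6@1) gives peak 20: h1:20  h2:15  h3:8  h4:8  h5:0  h6:0  h7:0.
Shift Activity 2→3, Activity 4→4, Activity 5→4, Activity 6→5.
Schedule Activity 1@1, Activity 2@3, Activity 3@1, Activity 4@4, Activity 5@4, Activity 6@5: h1:7  h2:7  h3:8  h4:8  h5:8  h6:8  h7:5 — peak 8.
Total AV tech-hours = 51 over 7 hours ⇒ peak ≥ ⌈51/7⌉ = 8, so 8 is optimal.

8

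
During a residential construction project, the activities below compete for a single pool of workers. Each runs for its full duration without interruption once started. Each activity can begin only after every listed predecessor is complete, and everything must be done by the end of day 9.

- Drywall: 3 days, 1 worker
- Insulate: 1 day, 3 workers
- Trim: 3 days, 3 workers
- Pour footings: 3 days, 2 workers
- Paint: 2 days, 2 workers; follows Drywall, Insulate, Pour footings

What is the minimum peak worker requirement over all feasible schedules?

Early-start (Drywall@1, Insulate@1, Trim@1, Pour footings@1, Paint@4) gives peak 9: d1:9  d2:6  d3:6  d4:2  d5:2  d6:0  d7:0  d8:0  d9:0.
Shift Insulate→4, Trim→5, Paint→8.
Schedule Drywall@1, Insulate@4, Trim@5, Pour footings@1, Paint@8: d1:3  d2:3  d3:3  d4:3  d5:3  d6:3  d7:3  d8:2  d9:2 — peak 3.
Total worker-days = 25 over 9 days ⇒ peak ≥ ⌈25/9⌉ = 3, so 3 is optimal.

3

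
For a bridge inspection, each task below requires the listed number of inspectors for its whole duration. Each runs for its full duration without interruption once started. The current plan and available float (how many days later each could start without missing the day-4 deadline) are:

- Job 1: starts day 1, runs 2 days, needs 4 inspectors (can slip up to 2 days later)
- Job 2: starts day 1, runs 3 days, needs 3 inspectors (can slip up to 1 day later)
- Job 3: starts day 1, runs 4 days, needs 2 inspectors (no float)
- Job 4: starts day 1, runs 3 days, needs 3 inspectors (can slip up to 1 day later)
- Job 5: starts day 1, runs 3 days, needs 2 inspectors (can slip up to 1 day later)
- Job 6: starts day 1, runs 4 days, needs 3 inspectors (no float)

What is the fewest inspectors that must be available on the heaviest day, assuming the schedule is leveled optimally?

Schedule Job 1@1, Job 2@1, Job 3@1, Job 4@1, Job 5@1, Job 6@1: d1:17  d2:17  d3:13  d4:5 — peak 17.
No arrangement of the 24 feasible schedules does better.

17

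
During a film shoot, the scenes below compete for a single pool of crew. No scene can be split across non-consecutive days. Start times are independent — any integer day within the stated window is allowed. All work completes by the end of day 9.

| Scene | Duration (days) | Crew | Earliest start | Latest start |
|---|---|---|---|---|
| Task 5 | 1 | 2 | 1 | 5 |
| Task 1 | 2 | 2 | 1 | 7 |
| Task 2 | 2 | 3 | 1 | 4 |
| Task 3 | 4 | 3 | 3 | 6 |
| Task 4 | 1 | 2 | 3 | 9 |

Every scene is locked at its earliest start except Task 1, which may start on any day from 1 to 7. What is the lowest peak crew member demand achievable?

5

Task 1@1: d1:7  d2:5  d3:5  d4:3  d5:3  d6:3  d7:0  d8:0  d9:0 → peak 7
Task 1@2: d1:5  d2:5  d3:7  d4:3  d5:3  d6:3  d7:0  d8:0  d9:0 → peak 7
Task 1@3: d1:5  d2:3  d3:7  d4:5  d5:3  d6:3  d7:0  d8:0  d9:0 → peak 7
Task 1@4: d1:5  d2:3  d3:5  d4:5  d5:5  d6:3  d7:0  d8:0  d9:0 → peak 5
Task 1@5: d1:5  d2:3  d3:5  d4:3  d5:5  d6:5  d7:0  d8:0  d9:0 → peak 5
Task 1@6: d1:5  d2:3  d3:5  d4:3  d5:3  d6:5  d7:2  d8:0  d9:0 → peak 5
Task 1@7: d1:5  d2:3  d3:5  d4:3  d5:3  d6:3  d7:2  d8:2  d9:0 → peak 5
Best is Task 1@4, peak 5.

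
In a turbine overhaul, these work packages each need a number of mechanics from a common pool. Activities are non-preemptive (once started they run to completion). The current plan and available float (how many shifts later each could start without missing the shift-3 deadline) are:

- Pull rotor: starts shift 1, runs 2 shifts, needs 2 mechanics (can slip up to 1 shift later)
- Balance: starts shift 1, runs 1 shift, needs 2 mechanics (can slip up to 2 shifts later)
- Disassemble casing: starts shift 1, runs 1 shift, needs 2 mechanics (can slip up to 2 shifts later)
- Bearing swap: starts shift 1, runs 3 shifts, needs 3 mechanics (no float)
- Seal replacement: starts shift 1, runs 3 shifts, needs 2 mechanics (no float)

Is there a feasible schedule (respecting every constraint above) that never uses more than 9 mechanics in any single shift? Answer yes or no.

yes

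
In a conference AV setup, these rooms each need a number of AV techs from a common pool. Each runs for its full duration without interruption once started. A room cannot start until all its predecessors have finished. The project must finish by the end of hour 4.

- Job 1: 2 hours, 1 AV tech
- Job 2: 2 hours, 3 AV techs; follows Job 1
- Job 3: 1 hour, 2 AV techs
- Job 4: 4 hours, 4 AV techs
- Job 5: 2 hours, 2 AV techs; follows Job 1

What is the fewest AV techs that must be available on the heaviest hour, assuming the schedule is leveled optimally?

Schedule Job 1@1, Job 2@3, Job 3@1, Job 4@1, Job 5@3: h1:7  h2:5  h3:9  h4:9 — peak 9.
No arrangement of the 4 feasible schedules does better.

9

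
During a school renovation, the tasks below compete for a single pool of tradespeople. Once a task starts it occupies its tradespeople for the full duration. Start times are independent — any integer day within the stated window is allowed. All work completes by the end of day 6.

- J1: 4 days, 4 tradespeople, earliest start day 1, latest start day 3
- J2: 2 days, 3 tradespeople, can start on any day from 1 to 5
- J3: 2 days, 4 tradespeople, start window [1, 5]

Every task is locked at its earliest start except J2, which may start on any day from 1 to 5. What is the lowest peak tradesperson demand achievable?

8

J2@1: d1:11  d2:11  d3:4  d4:4  d5:0  d6:0 → peak 11
J2@2: d1:8  d2:11  d3:7  d4:4  d5:0  d6:0 → peak 11
J2@3: d1:8  d2:8  d3:7  d4:7  d5:0  d6:0 → peak 8
J2@4: d1:8  d2:8  d3:4  d4:7  d5:3  d6:0 → peak 8
J2@5: d1:8  d2:8  d3:4  d4:4  d5:3  d6:3 → peak 8
Best is J2@3, peak 8.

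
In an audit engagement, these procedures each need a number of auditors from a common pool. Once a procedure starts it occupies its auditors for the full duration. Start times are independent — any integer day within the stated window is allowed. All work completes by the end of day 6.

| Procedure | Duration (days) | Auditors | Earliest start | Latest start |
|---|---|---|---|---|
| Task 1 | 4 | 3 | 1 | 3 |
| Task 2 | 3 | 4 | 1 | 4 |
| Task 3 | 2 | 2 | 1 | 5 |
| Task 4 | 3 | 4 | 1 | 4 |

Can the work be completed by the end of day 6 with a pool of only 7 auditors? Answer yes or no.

Schedule Task 1@1, Task 2@1, Task 3@5, Task 4@4: d1:7  d2:7  d3:7  d4:7  d5:6  d6:6 — peak 7 ≤ 7.

yes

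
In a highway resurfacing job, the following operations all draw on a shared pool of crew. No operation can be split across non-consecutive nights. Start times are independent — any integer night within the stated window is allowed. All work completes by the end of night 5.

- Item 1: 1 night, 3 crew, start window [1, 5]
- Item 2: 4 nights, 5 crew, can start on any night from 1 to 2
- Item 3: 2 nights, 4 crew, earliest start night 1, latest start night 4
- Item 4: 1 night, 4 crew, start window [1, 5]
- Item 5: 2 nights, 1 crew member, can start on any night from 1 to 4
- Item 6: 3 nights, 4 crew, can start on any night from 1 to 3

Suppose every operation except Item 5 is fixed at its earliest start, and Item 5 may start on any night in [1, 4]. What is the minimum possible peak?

20

Item 5@1: n1:21  n2:14  n3:9  n4:5  n5:0 → peak 21
Item 5@2: n1:20  n2:14  n3:10  n4:5  n5:0 → peak 20
Item 5@3: n1:20  n2:13  n3:10  n4:6  n5:0 → peak 20
Item 5@4: n1:20  n2:13  n3:9  n4:6  n5:1 → peak 20
Best is Item 5@2, peak 20.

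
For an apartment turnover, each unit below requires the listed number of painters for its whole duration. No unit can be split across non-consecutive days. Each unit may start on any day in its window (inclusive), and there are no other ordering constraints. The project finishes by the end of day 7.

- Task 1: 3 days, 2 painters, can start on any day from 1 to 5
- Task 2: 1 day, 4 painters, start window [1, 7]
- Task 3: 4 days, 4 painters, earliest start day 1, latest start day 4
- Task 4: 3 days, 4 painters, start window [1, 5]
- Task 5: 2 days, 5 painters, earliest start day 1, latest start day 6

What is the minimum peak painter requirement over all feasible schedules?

8

Early-start (Task 1@1, Task 2@1, Task 3@1, Task 4@1, Task 5@1) gives peak 19: d1:19  d2:15  d3:10  d4:4  d5:0  d6:0  d7:0.
Shift Task 3→4, Task 4→4, Task 5→2.
Schedule Task 1@1, Task 2@1, Task 3@4, Task 4@4, Task 5@2: d1:6  d2:7  d3:7  d4:8  d5:8  d6:8  d7:4 — peak 8.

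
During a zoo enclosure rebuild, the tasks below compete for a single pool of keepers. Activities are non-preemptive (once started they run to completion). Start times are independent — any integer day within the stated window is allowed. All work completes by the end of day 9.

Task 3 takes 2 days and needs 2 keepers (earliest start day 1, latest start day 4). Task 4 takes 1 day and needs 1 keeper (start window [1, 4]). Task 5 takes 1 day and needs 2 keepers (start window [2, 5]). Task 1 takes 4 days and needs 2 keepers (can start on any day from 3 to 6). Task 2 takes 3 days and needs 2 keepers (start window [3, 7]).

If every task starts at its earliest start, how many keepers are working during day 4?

4

At early start, day 4 has: Task 1, Task 2.
Demand: 2 + 2 = 4.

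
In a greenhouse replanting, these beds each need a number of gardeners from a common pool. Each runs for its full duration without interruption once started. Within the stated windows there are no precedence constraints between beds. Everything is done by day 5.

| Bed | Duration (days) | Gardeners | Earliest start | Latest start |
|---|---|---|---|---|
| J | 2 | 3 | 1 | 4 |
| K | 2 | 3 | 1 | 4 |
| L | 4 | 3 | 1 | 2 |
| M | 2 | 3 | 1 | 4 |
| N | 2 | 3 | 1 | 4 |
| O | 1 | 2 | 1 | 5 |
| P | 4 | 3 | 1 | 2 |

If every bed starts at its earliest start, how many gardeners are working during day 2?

18

At early start, day 2 has: J, K, L, M, N, P.
Demand: 3 + 3 + 3 + 3 + 3 + 3 = 18.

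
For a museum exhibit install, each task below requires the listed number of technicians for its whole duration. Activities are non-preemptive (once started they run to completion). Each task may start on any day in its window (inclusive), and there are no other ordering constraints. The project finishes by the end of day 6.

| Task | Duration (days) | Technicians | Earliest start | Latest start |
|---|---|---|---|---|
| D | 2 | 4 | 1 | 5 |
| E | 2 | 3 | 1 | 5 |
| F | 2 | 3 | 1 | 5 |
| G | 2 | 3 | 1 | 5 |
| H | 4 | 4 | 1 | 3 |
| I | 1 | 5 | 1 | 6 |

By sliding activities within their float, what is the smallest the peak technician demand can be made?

Early-start (D@1, E@1, F@1, G@1, H@1, I@1) gives peak 22: d1:22  d2:17  d3:4  d4:4  d5:0  d6:0.
Shift E→4, F→5, G→5, I→3.
Schedule D@1, E@4, F@5, G@5, H@1, I@3: d1:8  d2:8  d3:9  d4:7  d5:9  d6:6 — peak 9.

9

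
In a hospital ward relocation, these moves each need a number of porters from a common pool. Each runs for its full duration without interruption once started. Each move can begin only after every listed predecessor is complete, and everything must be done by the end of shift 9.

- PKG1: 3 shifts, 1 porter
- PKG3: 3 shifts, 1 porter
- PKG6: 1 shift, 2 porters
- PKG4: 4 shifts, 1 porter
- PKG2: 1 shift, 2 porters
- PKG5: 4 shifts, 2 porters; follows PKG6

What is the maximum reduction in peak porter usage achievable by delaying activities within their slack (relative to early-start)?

Early-start peak: s1:7  s2:5  s3:5  s4:3  s5:2  s6:0  s7:0  s8:0  s9:0 ⇒ 7.
Leveled (PKG1@1, PKG3@1, PKG6@4, PKG4@1, PKG2@5, PKG5@6): s1:3  s2:3  s3:3  s4:3  s5:2  s6:2  s7:2  s8:2  s9:2 ⇒ 3.
Reduction 7 − 3 = 4.

4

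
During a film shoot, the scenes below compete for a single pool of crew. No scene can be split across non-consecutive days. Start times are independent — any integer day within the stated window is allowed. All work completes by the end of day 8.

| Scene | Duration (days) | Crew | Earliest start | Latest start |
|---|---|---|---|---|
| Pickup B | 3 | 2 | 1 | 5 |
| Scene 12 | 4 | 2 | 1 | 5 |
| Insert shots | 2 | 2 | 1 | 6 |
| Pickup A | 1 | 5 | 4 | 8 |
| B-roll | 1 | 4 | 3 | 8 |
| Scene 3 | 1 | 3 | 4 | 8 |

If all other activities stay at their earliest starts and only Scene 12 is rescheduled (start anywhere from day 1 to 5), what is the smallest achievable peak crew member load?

Scene 12@1: d1:6  d2:6  d3:8  d4:10  d5:0  d6:0  d7:0  d8:0 → peak 10
Scene 12@2: d1:4  d2:6  d3:8  d4:10  d5:2  d6:0  d7:0  d8:0 → peak 10
Scene 12@3: d1:4  d2:4  d3:8  d4:10  d5:2  d6:2  d7:0  d8:0 → peak 10
Scene 12@4: d1:4  d2:4  d3:6  d4:10  d5:2  d6:2  d7:2  d8:0 → peak 10
Scene 12@5: d1:4  d2:4  d3:6  d4:8  d5:2  d6:2  d7:2  d8:2 → peak 8
Best is Scene 12@5, peak 8.

8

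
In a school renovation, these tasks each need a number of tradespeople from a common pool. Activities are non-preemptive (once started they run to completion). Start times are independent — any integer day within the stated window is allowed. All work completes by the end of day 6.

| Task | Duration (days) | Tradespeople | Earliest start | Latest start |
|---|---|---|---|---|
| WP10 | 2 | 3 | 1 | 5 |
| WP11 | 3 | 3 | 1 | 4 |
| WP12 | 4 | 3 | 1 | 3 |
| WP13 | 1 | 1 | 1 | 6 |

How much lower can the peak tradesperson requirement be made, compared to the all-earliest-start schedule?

4

Early-start peak: d1:10  d2:9  d3:6  d4:3  d5:0  d6:0 ⇒ 10.
Leveled (WP10@1, WP11@1, WP12@3, WP13@4): d1:6  d2:6  d3:6  d4:4  d5:3  d6:3 ⇒ 6.
Reduction 10 − 6 = 4.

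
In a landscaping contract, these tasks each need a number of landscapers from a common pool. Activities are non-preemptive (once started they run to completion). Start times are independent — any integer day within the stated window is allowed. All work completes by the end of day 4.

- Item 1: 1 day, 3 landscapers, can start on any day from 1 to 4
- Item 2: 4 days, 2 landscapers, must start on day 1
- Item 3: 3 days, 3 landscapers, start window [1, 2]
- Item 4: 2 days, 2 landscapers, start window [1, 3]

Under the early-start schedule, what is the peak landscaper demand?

Early-start schedule: Item 1@1, Item 2@1, Item 3@1, Item 4@1.
Load per day: day 1: 10, day 2: 7, day 3: 5, day 4: 2.
Peak is 10.

10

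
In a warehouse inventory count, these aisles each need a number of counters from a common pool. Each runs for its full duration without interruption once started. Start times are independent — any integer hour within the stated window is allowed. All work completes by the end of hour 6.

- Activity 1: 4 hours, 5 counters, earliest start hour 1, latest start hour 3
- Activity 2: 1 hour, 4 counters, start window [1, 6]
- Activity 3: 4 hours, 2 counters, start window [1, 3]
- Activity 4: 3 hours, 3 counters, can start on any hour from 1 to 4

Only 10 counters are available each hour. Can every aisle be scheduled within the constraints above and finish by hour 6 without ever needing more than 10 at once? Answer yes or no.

yes

Schedule Activity 1@1, Activity 2@1, Activity 3@2, Activity 4@2: h1:9  h2:10  h3:10  h4:10  h5:2  h6:0 — peak 10 ≤ 10.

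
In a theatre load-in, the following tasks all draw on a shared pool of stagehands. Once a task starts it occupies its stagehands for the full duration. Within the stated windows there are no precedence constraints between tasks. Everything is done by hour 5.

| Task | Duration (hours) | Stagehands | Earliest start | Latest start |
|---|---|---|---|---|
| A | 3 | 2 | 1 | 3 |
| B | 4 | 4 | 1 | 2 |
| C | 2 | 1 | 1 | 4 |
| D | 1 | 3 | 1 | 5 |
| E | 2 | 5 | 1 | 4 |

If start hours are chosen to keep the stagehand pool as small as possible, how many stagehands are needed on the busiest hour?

9

Early-start (A@1, B@1, C@1, D@1, E@1) gives peak 15: h1:15  h2:12  h3:6  h4:4  h5:0.
Shift D→3, E→4.
Schedule A@1, B@1, C@1, D@3, E@4: h1:7  h2:7  h3:9  h4:9  h5:5 — peak 9.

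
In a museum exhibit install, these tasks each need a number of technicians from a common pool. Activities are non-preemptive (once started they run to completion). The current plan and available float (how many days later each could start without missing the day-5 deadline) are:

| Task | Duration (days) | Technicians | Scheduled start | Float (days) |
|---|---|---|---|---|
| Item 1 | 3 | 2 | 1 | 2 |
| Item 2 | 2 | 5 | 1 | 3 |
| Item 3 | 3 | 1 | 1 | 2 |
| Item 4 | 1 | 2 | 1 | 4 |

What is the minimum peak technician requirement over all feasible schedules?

Early-start (Item 1@1, Item 2@1, Item 3@1, Item 4@1) gives peak 10: d1:10  d2:8  d3:3  d4:0  d5:0.
Shift Item 2→4.
Schedule Item 1@1, Item 2@4, Item 3@1, Item 4@1: d1:5  d2:3  d3:3  d4:5  d5:5 — peak 5.
Total technician-days = 21 over 5 days ⇒ peak ≥ ⌈21/5⌉ = 5, so 5 is optimal.

5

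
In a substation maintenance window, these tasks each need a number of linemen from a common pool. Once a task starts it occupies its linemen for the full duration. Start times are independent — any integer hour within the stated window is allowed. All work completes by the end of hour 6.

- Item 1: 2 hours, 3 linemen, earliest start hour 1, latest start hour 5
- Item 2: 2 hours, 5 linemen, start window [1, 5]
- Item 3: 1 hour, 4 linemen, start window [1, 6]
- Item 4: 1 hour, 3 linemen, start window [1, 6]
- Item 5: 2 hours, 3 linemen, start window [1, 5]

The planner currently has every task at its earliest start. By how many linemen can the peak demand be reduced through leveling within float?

12

Early-start peak: h1:18  h2:11  h3:0  h4:0  h5:0  h6:0 ⇒ 18.
Leveled (Item 1@1, Item 2@3, Item 3@5, Item 4@6, Item 5@1): h1:6  h2:6  h3:5  h4:5  h5:4  h6:3 ⇒ 6.
Reduction 18 − 6 = 12.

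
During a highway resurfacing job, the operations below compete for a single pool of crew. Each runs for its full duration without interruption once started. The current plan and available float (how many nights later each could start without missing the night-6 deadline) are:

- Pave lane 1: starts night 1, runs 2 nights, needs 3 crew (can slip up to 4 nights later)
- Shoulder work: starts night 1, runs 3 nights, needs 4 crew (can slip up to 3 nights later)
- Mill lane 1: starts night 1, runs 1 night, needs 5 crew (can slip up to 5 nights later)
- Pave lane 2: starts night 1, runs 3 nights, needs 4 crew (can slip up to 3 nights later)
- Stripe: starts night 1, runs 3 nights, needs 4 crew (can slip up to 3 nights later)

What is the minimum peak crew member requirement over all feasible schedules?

Early-start (Pave lane 1@1, Shoulder work@1, Mill lane 1@1, Pave lane 2@1, Stripe@1) gives peak 20: n1:20  n2:15  n3:12  n4:0  n5:0  n6:0.
Shift Mill lane 1→3, Pave lane 2→4, Stripe→4.
Schedule Pave lane 1@1, Shoulder work@1, Mill lane 1@3, Pave lane 2@4, Stripe@4: n1:7  n2:7  n3:9  n4:8  n5:8  n6:8 — peak 9.

9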